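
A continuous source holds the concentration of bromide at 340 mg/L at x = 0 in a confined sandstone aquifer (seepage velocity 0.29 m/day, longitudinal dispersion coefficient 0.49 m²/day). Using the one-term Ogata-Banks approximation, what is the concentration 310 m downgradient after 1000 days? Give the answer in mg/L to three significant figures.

For a continuous step input, C/C₀ ≈ ½·erfc((x−vt)/(2√(Dt))).
vt = 0.29 × 1000 = 290 m and 2√(Dt) = 2√(0.49 × 1000) = 44.27 m.
Argument (x−vt)/(2√(Dt)) = (310 − 290)/44.27 = 0.4518; ½·erfc(0.4518) = 0.2614.
C = 340 × 0.2614 = 88.9 mg/L.

88.9 mg/L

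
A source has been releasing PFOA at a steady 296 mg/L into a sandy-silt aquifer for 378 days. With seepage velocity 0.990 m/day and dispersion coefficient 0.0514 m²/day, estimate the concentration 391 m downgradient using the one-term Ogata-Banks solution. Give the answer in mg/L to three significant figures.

1.05 mg/L

For a continuous step input, C/C₀ ≈ ½·erfc((x−vt)/(2√(Dt))).
vt = 0.990 × 378 = 374.22 m and 2√(Dt) = 2√(0.0514 × 378) = 8.816 m.
Argument (x−vt)/(2√(Dt)) = (391 − 374.22)/8.816 = 1.903; ½·erfc(1.903) = 0.003559.
C = 296 × 0.003559 = 1.05 mg/L.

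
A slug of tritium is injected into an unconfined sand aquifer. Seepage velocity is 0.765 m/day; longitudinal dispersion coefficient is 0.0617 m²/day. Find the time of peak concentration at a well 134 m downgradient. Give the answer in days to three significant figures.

For the 1D instantaneous-source solution, setting ∂C/∂t = 0 at fixed x gives v²t² + 2Dt − x² = 0, so t = (√(D² + v²x²) − D)/v².
√(D² + v²x²) = √(0.0617² + 0.765² × 134²) = 102.5; v² = 0.585225.
t = (102.5 − 0.0617)/0.585225 = 175 days (vs. the pure-advection estimate x/v = 175 d).

175 days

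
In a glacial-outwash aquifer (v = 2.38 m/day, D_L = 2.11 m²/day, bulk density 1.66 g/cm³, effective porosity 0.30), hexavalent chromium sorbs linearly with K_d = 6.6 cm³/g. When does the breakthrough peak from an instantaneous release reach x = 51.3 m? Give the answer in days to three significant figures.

795 days

Retardation factor R = 1 + ρ_b·K_d/n = 1 + 1.66 × 6.6/0.30 = 37.52.
Sorption retards both mechanisms: v_R = v/R = 0.06343 m/day, D_R = D/R = 0.05624 m²/day.
Peak time from v_R²t² + 2D_R t − x² = 0: t = (√(D_R² + v_R²x²) − D_R)/v_R².
√(D_R² + v_R²x²) = √(0.05624² + 0.06343² × 51.3²) = 3.254; v_R² = 0.004023.
t = (3.254 − 0.05624)/0.004023 = 795 days.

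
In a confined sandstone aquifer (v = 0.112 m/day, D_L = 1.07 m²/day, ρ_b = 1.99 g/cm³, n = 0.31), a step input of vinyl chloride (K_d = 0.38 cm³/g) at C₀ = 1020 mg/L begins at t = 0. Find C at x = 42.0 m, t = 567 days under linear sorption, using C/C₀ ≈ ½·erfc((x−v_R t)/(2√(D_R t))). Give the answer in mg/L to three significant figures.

Retardation factor R = 1 + ρ_b·K_d/n = 1 + 1.99 × 0.38/0.31 = 3.439.
Sorption retards both mechanisms: v_R = v/R = 0.03257 m/day, D_R = D/R = 0.3111 m²/day.
v_R·t = 0.03257 × 567 = 18.46719 m; 2√(D_R t) = 26.56 m; argument = (42.0 − 18.46719)/26.56 = 0.8860.
C = C₀ × ½·erfc(0.8860) = 1020 × 0.1051 = 107 mg/L.

107 mg/L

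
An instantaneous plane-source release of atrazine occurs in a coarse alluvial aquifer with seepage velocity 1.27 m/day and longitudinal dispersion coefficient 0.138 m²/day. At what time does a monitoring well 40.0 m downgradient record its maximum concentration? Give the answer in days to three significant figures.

For the 1D instantaneous-source solution, setting ∂C/∂t = 0 at fixed x gives v²t² + 2Dt − x² = 0, so t = (√(D² + v²x²) − D)/v².
√(D² + v²x²) = √(0.138² + 1.27² × 40.0²) = 50.80; v² = 1.6129.
t = (50.80 − 0.138)/1.6129 = 31.4 days (vs. the pure-advection estimate x/v = 31.5 d).

31.4 days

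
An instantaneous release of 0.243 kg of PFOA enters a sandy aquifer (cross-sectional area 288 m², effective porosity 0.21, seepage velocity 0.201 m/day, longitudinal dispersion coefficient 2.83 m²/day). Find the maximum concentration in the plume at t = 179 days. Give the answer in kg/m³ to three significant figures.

5.04e-05 kg/m³

The peak of an instantaneous 1D plume sits at x = vt; there the Gaussian factor is 1 and C_max = M/(n_e·A·√(4πDt)), where n_e·A is the pore area the mass is dissolved in.
√(4πDt) = √(4π × 2.83 × 179) = 79.79 m, so C_max = 0.243/(0.21 × 288 × 79.79) = 5.04e-05 kg/m³.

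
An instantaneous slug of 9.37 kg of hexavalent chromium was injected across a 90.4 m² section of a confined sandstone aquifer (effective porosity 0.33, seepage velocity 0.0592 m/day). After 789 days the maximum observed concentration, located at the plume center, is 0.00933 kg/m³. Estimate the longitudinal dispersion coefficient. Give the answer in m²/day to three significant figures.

0.114 m²/day

At the plume center C_max = M/(n_e·A·√(4πDt)), so D = M²/(4πt·(n_e·A·C_max)²).
n_e·A·C_max = 0.33 × 90.4 × 0.00933 = 0.2783 kg/m.
D = 9.37²/(4π × 789 × 0.2783²) = 0.114 m²/day.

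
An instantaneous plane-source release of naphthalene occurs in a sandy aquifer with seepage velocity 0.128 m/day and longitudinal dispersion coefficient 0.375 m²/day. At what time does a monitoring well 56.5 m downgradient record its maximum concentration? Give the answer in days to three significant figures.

For the 1D instantaneous-source solution, setting ∂C/∂t = 0 at fixed x gives v²t² + 2Dt − x² = 0, so t = (√(D² + v²x²) − D)/v².
√(D² + v²x²) = √(0.375² + 0.128² × 56.5²) = 7.242; v² = 0.016384.
t = (7.242 − 0.375)/0.016384 = 419 days (vs. the pure-advection estimate x/v = 441 d).

419 days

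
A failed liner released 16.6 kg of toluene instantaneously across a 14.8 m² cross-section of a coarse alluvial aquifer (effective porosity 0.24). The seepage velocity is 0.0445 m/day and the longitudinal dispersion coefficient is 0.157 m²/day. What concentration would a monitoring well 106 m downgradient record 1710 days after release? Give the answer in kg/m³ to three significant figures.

For an instantaneous plane source, C(x,t) = M/(n_e·A·√(4πDt)) · exp(−(x−vt)²/(4Dt)), with n_e·A the pore (flow) area.
Plume center vt = 0.0445 × 1710 = 76.095 m, so the well at 106 m is 29.905 m downgradient of the peak.
√(4πDt) = 58.08 m, giving peak height M/(n_e·A·√(4πDt)) = 16.6/(0.24 × 14.8 × 58.08) = 0.08047 kg/m³.
(x−vt)²/(4Dt) = (29.905)²/(4 × 0.157 × 1710) = 0.8328; exp(−0.8328) = 0.4348.
C = 0.08047 × 0.4348 = 0.0350 kg/m³.

0.0350 kg/m³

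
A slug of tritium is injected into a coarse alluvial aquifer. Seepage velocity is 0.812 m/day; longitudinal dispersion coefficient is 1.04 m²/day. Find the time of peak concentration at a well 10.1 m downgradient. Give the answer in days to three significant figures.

11.0 days

For the 1D instantaneous-source solution, setting ∂C/∂t = 0 at fixed x gives v²t² + 2Dt − x² = 0, so t = (√(D² + v²x²) − D)/v².
√(D² + v²x²) = √(1.04² + 0.812² × 10.1²) = 8.267; v² = 0.659344.
t = (8.267 − 1.04)/0.659344 = 11.0 days (vs. the pure-advection estimate x/v = 12.4 d).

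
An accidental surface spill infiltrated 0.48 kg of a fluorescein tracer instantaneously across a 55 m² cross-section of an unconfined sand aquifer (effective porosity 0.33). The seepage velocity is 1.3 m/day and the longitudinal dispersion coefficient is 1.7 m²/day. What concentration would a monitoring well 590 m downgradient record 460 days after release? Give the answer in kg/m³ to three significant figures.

For an instantaneous plane source, C(x,t) = M/(n_e·A·√(4πDt)) · exp(−(x−vt)²/(4Dt)), with n_e·A the pore (flow) area.
Plume center vt = 1.3 × 460 = 598 m, so the well at 590 m is 8 m upgradient of the peak.
√(4πDt) = 99.13 m, giving peak height M/(n_e·A·√(4πDt)) = 0.48/(0.33 × 55 × 99.13) = 0.0002668 kg/m³.
(x−vt)²/(4Dt) = (-8)²/(4 × 1.7 × 460) = 0.02046; exp(−0.02046) = 0.9797.
C = 0.0002668 × 0.9797 = 0.000261 kg/m³.

0.000261 kg/m³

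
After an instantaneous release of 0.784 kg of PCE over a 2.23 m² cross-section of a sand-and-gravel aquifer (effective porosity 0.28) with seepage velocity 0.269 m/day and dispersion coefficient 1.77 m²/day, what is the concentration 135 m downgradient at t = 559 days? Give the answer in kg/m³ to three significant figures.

0.0106 kg/m³

For an instantaneous plane source, C(x,t) = M/(n_e·A·√(4πDt)) · exp(−(x−vt)²/(4Dt)), with n_e·A the pore (flow) area.
Plume center vt = 0.269 × 559 = 150.371 m, so the well at 135 m is 15.371 m upgradient of the peak.
√(4πDt) = 111.5 m, giving peak height M/(n_e·A·√(4πDt)) = 0.784/(0.28 × 2.23 × 111.5) = 0.01126 kg/m³.
(x−vt)²/(4Dt) = (-15.371)²/(4 × 1.77 × 559) = 0.05970; exp(−0.05970) = 0.9420.
C = 0.01126 × 0.9420 = 0.0106 kg/m³.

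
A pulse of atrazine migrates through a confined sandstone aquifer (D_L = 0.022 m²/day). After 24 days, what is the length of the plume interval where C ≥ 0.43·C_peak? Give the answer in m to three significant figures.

The plume is Gaussian with σ = √(2Dt) = √(2 × 0.022 × 24) = 1.028 m.
C/C_peak = exp(−Δx²/(2σ²)) = 0.43 ⇒ Δx = σ·√(−2 ln 0.43) = 1.028 × 1.299 = 1.335 m.
Width = 2Δx = 2.67 m.

2.67 m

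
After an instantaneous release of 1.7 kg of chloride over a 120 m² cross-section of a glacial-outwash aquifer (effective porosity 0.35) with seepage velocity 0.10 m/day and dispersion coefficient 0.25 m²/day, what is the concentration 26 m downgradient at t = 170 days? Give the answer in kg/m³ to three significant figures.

For an instantaneous plane source, C(x,t) = M/(n_e·A·√(4πDt)) · exp(−(x−vt)²/(4Dt)), with n_e·A the pore (flow) area.
Plume center vt = 0.10 × 170 = 17 m, so the well at 26 m is 9 m downgradient of the peak.
√(4πDt) = 23.11 m, giving peak height M/(n_e·A·√(4πDt)) = 1.7/(0.35 × 120 × 23.11) = 0.001751 kg/m³.
(x−vt)²/(4Dt) = (9)²/(4 × 0.25 × 170) = 0.4765; exp(−0.4765) = 0.6210.
C = 0.001751 × 0.6210 = 0.00109 kg/m³.

0.00109 kg/m³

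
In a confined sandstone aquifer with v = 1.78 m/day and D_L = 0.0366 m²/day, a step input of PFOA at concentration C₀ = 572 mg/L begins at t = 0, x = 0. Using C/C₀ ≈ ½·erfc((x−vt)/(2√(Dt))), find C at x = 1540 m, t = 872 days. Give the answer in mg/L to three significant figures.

535 mg/L

For a continuous step input, C/C₀ ≈ ½·erfc((x−vt)/(2√(Dt))).
vt = 1.78 × 872 = 1552.16 m and 2√(Dt) = 2√(0.0366 × 872) = 11.30 m.
Argument (x−vt)/(2√(Dt)) = (1540 − 1552.16)/11.30 = -1.076; ½·erfc(-1.076) = 0.9360.
C = 572 × 0.9360 = 535 mg/L.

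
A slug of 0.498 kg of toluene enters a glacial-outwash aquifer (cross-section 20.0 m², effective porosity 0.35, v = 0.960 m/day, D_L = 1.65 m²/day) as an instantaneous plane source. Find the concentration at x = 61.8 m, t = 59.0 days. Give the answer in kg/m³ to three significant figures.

0.00190 kg/m³

For an instantaneous plane source, C(x,t) = M/(n_e·A·√(4πDt)) · exp(−(x−vt)²/(4Dt)), with n_e·A the pore (flow) area.
Plume center vt = 0.960 × 59.0 = 56.64 m, so the well at 61.8 m is 5.16 m downgradient of the peak.
√(4πDt) = 34.98 m, giving peak height M/(n_e·A·√(4πDt)) = 0.498/(0.35 × 20.0 × 34.98) = 0.002034 kg/m³.
(x−vt)²/(4Dt) = (5.16)²/(4 × 1.65 × 59.0) = 0.06838; exp(−0.06838) = 0.9339.
C = 0.002034 × 0.9339 = 0.00190 kg/m³.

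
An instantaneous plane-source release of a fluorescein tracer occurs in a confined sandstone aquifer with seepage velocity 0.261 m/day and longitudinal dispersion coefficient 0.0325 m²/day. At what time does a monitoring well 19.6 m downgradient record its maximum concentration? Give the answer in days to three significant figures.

For the 1D instantaneous-source solution, setting ∂C/∂t = 0 at fixed x gives v²t² + 2Dt − x² = 0, so t = (√(D² + v²x²) − D)/v².
√(D² + v²x²) = √(0.0325² + 0.261² × 19.6²) = 5.116; v² = 0.068121.
t = (5.116 − 0.0325)/0.068121 = 74.6 days (vs. the pure-advection estimate x/v = 75.1 d).

74.6 days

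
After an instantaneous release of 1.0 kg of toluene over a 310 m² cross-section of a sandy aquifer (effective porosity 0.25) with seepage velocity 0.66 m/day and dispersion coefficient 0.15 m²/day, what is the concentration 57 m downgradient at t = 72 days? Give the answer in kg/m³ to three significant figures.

For an instantaneous plane source, C(x,t) = M/(n_e·A·√(4πDt)) · exp(−(x−vt)²/(4Dt)), with n_e·A the pore (flow) area.
Plume center vt = 0.66 × 72 = 47.52 m, so the well at 57 m is 9.48 m downgradient of the peak.
√(4πDt) = 11.65 m, giving peak height M/(n_e·A·√(4πDt)) = 1.0/(0.25 × 310 × 11.65) = 0.001108 kg/m³.
(x−vt)²/(4Dt) = (9.48)²/(4 × 0.15 × 72) = 2.080; exp(−2.080) = 0.1249.
C = 0.001108 × 0.1249 = 0.000138 kg/m³.

0.000138 kg/m³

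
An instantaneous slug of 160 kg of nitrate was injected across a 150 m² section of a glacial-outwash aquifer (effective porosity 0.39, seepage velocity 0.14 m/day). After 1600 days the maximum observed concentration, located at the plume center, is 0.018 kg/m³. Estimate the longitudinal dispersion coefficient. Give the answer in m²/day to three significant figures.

At the plume center C_max = M/(n_e·A·√(4πDt)), so D = M²/(4πt·(n_e·A·C_max)²).
n_e·A·C_max = 0.39 × 150 × 0.018 = 1.053 kg/m.
D = 160²/(4π × 1600 × 1.053²) = 1.15 m²/day.

1.15 m²/day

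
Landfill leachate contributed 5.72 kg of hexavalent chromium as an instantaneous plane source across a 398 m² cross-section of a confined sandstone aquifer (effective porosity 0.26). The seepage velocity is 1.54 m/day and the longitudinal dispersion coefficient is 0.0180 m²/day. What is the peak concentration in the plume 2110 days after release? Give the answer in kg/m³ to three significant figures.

0.00253 kg/m³

The peak of an instantaneous 1D plume sits at x = vt; there the Gaussian factor is 1 and C_max = M/(n_e·A·√(4πDt)), where n_e·A is the pore area the mass is dissolved in.
√(4πDt) = √(4π × 0.0180 × 2110) = 21.85 m, so C_max = 5.72/(0.26 × 398 × 21.85) = 0.00253 kg/m³.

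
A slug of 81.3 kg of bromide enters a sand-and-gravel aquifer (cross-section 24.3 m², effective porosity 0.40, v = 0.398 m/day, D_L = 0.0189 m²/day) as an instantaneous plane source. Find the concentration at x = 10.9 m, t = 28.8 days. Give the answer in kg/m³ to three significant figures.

2.77 kg/m³

For an instantaneous plane source, C(x,t) = M/(n_e·A·√(4πDt)) · exp(−(x−vt)²/(4Dt)), with n_e·A the pore (flow) area.
Plume center vt = 0.398 × 28.8 = 11.4624 m, so the well at 10.9 m is 0.5624 m upgradient of the peak.
√(4πDt) = 2.615 m, giving peak height M/(n_e·A·√(4πDt)) = 81.3/(0.40 × 24.3 × 2.615) = 3.199 kg/m³.
(x−vt)²/(4Dt) = (-0.5624)²/(4 × 0.0189 × 28.8) = 0.1453; exp(−0.1453) = 0.8648.
C = 3.199 × 0.8648 = 2.77 kg/m³.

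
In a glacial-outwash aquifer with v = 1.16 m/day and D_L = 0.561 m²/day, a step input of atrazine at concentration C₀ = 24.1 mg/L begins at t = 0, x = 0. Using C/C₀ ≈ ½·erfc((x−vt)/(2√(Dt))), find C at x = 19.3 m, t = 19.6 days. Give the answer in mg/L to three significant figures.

18.5 mg/L

For a continuous step input, C/C₀ ≈ ½·erfc((x−vt)/(2√(Dt))).
vt = 1.16 × 19.6 = 22.736 m and 2√(Dt) = 2√(0.561 × 19.6) = 6.632 m.
Argument (x−vt)/(2√(Dt)) = (19.3 − 22.736)/6.632 = -0.5181; ½·erfc(-0.5181) = 0.7681.
C = 24.1 × 0.7681 = 18.5 mg/L.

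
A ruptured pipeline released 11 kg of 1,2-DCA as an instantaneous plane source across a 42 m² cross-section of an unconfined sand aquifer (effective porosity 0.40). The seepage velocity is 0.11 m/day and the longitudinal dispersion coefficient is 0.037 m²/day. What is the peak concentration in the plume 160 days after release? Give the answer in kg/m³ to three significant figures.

0.0759 kg/m³

The peak of an instantaneous 1D plume sits at x = vt; there the Gaussian factor is 1 and C_max = M/(n_e·A·√(4πDt)), where n_e·A is the pore area the mass is dissolved in.
√(4πDt) = √(4π × 0.037 × 160) = 8.625 m, so C_max = 11/(0.40 × 42 × 8.625) = 0.0759 kg/m³.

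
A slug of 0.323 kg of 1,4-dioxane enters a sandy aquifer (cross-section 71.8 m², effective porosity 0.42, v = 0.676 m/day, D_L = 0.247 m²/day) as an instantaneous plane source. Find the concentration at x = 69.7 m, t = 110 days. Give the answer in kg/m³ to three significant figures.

For an instantaneous plane source, C(x,t) = M/(n_e·A·√(4πDt)) · exp(−(x−vt)²/(4Dt)), with n_e·A the pore (flow) area.
Plume center vt = 0.676 × 110 = 74.36 m, so the well at 69.7 m is 4.66 m upgradient of the peak.
√(4πDt) = 18.48 m, giving peak height M/(n_e·A·√(4πDt)) = 0.323/(0.42 × 71.8 × 18.48) = 0.0005796 kg/m³.
(x−vt)²/(4Dt) = (-4.66)²/(4 × 0.247 × 110) = 0.1998; exp(−0.1998) = 0.8189.
C = 0.0005796 × 0.8189 = 0.000475 kg/m³.

0.000475 kg/m³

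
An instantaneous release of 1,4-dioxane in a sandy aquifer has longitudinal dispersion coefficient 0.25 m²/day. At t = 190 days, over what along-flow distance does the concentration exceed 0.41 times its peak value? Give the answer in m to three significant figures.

The plume is Gaussian with σ = √(2Dt) = √(2 × 0.25 × 190) = 9.747 m.
C/C_peak = exp(−Δx²/(2σ²)) = 0.41 ⇒ Δx = σ·√(−2 ln 0.41) = 9.747 × 1.335 = 13.01 m.
Width = 2Δx = 26.0 m.

26.0 m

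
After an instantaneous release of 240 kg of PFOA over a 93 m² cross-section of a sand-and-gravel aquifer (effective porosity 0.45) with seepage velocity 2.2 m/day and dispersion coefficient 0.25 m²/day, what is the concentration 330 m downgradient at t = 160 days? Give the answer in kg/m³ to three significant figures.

0.0124 kg/m³

For an instantaneous plane source, C(x,t) = M/(n_e·A·√(4πDt)) · exp(−(x−vt)²/(4Dt)), with n_e·A the pore (flow) area.
Plume center vt = 2.2 × 160 = 352 m, so the well at 330 m is 22 m upgradient of the peak.
√(4πDt) = 22.42 m, giving peak height M/(n_e·A·√(4πDt)) = 240/(0.45 × 93 × 22.42) = 0.2558 kg/m³.
(x−vt)²/(4Dt) = (-22)²/(4 × 0.25 × 160) = 3.025; exp(−3.025) = 0.04856.
C = 0.2558 × 0.04856 = 0.0124 kg/m³.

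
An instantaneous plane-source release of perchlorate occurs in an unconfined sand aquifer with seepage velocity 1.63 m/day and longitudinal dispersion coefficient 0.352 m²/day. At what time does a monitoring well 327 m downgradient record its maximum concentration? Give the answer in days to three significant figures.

For the 1D instantaneous-source solution, setting ∂C/∂t = 0 at fixed x gives v²t² + 2Dt − x² = 0, so t = (√(D² + v²x²) − D)/v².
√(D² + v²x²) = √(0.352² + 1.63² × 327²) = 533.0; v² = 2.6569.
t = (533.0 − 0.352)/2.6569 = 200 days (vs. the pure-advection estimate x/v = 201 d).

200 days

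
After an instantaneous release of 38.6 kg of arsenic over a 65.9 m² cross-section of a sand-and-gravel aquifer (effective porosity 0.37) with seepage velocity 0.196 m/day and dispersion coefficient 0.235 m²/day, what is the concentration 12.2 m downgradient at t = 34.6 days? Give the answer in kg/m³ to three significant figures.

0.0635 kg/m³

For an instantaneous plane source, C(x,t) = M/(n_e·A·√(4πDt)) · exp(−(x−vt)²/(4Dt)), with n_e·A the pore (flow) area.
Plume center vt = 0.196 × 34.6 = 6.7816 m, so the well at 12.2 m is 5.4184 m downgradient of the peak.
√(4πDt) = 10.11 m, giving peak height M/(n_e·A·√(4πDt)) = 38.6/(0.37 × 65.9 × 10.11) = 0.1566 kg/m³.
(x−vt)²/(4Dt) = (5.4184)²/(4 × 0.235 × 34.6) = 0.9027; exp(−0.9027) = 0.4055.
C = 0.1566 × 0.4055 = 0.0635 kg/m³.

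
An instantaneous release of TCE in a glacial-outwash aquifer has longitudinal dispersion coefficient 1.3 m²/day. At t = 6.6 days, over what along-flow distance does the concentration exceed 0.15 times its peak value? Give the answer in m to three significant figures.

The plume is Gaussian with σ = √(2Dt) = √(2 × 1.3 × 6.6) = 4.142 m.
C/C_peak = exp(−Δx²/(2σ²)) = 0.15 ⇒ Δx = σ·√(−2 ln 0.15) = 4.142 × 1.948 = 8.069 m.
Width = 2Δx = 16.1 m.

16.1 m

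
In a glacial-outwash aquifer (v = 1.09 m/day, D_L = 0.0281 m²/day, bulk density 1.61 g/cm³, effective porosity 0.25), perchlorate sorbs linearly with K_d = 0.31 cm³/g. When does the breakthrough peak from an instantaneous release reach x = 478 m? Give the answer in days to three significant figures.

1310 days

Retardation factor R = 1 + ρ_b·K_d/n = 1 + 1.61 × 0.31/0.25 = 2.996.
Sorption retards both mechanisms: v_R = v/R = 0.3638 m/day, D_R = D/R = 0.009379 m²/day.
Peak time from v_R²t² + 2D_R t − x² = 0: t = (√(D_R² + v_R²x²) − D_R)/v_R².
√(D_R² + v_R²x²) = √(0.009379² + 0.3638² × 478²) = 173.9; v_R² = 0.1324.
t = (173.9 − 0.009379)/0.1324 = 1310 days.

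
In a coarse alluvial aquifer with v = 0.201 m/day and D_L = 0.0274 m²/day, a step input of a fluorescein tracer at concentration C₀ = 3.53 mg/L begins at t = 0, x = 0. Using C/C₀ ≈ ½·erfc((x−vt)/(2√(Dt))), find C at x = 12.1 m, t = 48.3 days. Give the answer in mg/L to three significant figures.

0.250 mg/L

For a continuous step input, C/C₀ ≈ ½·erfc((x−vt)/(2√(Dt))).
vt = 0.201 × 48.3 = 9.7083 m and 2√(Dt) = 2√(0.0274 × 48.3) = 2.301 m.
Argument (x−vt)/(2√(Dt)) = (12.1 − 9.7083)/2.301 = 1.039; ½·erfc(1.039) = 0.07087.
C = 3.53 × 0.07087 = 0.250 mg/L.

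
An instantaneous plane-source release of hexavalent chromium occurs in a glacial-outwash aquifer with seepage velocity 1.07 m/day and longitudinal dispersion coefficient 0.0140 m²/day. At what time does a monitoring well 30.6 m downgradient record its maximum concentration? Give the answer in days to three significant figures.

28.6 days

For the 1D instantaneous-source solution, setting ∂C/∂t = 0 at fixed x gives v²t² + 2Dt − x² = 0, so t = (√(D² + v²x²) − D)/v².
√(D² + v²x²) = √(0.0140² + 1.07² × 30.6²) = 32.74; v² = 1.1449.
t = (32.74 − 0.0140)/1.1449 = 28.6 days (vs. the pure-advection estimate x/v = 28.6 d).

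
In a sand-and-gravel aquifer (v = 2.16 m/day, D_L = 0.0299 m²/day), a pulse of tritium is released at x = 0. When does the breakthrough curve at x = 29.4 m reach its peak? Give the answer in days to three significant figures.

13.6 days

For the 1D instantaneous-source solution, setting ∂C/∂t = 0 at fixed x gives v²t² + 2Dt − x² = 0, so t = (√(D² + v²x²) − D)/v².
√(D² + v²x²) = √(0.0299² + 2.16² × 29.4²) = 63.50; v² = 4.6656.
t = (63.50 − 0.0299)/4.6656 = 13.6 days (vs. the pure-advection estimate x/v = 13.6 d).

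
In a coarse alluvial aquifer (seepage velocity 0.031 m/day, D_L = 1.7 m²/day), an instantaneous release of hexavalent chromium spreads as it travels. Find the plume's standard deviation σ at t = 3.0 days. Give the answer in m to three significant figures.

Dispersive spreading gives a Gaussian with σ² = 2Dt; advection only shifts the center.
σ = √(2 × 1.7 × 3.0) = 3.19 m.

3.19 m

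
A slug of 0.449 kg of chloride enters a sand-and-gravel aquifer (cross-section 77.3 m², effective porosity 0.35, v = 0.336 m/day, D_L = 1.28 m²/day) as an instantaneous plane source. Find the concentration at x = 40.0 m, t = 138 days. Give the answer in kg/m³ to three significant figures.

0.000333 kg/m³

For an instantaneous plane source, C(x,t) = M/(n_e·A·√(4πDt)) · exp(−(x−vt)²/(4Dt)), with n_e·A the pore (flow) area.
Plume center vt = 0.336 × 138 = 46.368 m, so the well at 40.0 m is 6.368 m upgradient of the peak.
√(4πDt) = 47.11 m, giving peak height M/(n_e·A·√(4πDt)) = 0.449/(0.35 × 77.3 × 47.11) = 0.0003523 kg/m³.
(x−vt)²/(4Dt) = (-6.368)²/(4 × 1.28 × 138) = 0.05739; exp(−0.05739) = 0.9442.
C = 0.0003523 × 0.9442 = 0.000333 kg/m³.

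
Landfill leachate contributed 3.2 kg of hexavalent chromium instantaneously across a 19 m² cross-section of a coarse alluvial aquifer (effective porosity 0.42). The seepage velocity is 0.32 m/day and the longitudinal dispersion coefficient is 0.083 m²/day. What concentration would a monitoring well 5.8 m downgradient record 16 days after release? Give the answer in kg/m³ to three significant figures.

0.0900 kg/m³

For an instantaneous plane source, C(x,t) = M/(n_e·A·√(4πDt)) · exp(−(x−vt)²/(4Dt)), with n_e·A the pore (flow) area.
Plume center vt = 0.32 × 16 = 5.12 m, so the well at 5.8 m is 0.68 m downgradient of the peak.
√(4πDt) = 4.085 m, giving peak height M/(n_e·A·√(4πDt)) = 3.2/(0.42 × 19 × 4.085) = 0.09816 kg/m³.
(x−vt)²/(4Dt) = (0.68)²/(4 × 0.083 × 16) = 0.08705; exp(−0.08705) = 0.9166.
C = 0.09816 × 0.9166 = 0.0900 kg/m³.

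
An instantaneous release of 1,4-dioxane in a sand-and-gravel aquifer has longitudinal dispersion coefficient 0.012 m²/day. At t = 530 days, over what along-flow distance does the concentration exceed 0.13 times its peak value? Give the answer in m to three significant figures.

14.4 m

The plume is Gaussian with σ = √(2Dt) = √(2 × 0.012 × 530) = 3.567 m.
C/C_peak = exp(−Δx²/(2σ²)) = 0.13 ⇒ Δx = σ·√(−2 ln 0.13) = 3.567 × 2.020 = 7.205 m.
Width = 2Δx = 14.4 m.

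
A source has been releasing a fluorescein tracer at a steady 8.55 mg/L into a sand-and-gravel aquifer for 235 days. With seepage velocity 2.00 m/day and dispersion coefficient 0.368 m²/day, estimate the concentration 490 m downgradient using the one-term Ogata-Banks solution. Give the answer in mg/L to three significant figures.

0.549 mg/L

For a continuous step input, C/C₀ ≈ ½·erfc((x−vt)/(2√(Dt))).
vt = 2.00 × 235 = 470 m and 2√(Dt) = 2√(0.368 × 235) = 18.60 m.
Argument (x−vt)/(2√(Dt)) = (490 − 470)/18.60 = 1.075; ½·erfc(1.075) = 0.06422.
C = 8.55 × 0.06422 = 0.549 mg/L.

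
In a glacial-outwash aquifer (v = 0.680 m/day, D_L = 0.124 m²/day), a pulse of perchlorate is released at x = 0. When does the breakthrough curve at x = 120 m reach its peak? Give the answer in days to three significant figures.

For the 1D instantaneous-source solution, setting ∂C/∂t = 0 at fixed x gives v²t² + 2Dt − x² = 0, so t = (√(D² + v²x²) − D)/v².
√(D² + v²x²) = √(0.124² + 0.680² × 120²) = 81.60; v² = 0.4624.
t = (81.60 − 0.124)/0.4624 = 176 days (vs. the pure-advection estimate x/v = 176 d).

176 days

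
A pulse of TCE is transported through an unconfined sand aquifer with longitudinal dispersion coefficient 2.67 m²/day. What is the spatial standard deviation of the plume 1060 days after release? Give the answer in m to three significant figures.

75.2 m

Dispersive spreading gives a Gaussian with σ² = 2Dt; advection only shifts the center.
σ = √(2 × 2.67 × 1060) = 75.2 m.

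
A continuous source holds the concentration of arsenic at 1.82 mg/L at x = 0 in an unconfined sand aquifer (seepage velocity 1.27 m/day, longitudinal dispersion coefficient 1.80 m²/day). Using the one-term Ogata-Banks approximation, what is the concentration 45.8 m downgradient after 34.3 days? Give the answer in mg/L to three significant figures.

0.765 mg/L

For a continuous step input, C/C₀ ≈ ½·erfc((x−vt)/(2√(Dt))).
vt = 1.27 × 34.3 = 43.561 m and 2√(Dt) = 2√(1.80 × 34.3) = 15.71 m.
Argument (x−vt)/(2√(Dt)) = (45.8 − 43.561)/15.71 = 0.1425; ½·erfc(0.1425) = 0.4201.
C = 1.82 × 0.4201 = 0.765 mg/L.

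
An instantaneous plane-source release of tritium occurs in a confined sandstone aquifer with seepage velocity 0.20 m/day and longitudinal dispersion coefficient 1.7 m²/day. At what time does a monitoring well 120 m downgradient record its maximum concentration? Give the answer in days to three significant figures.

559 days

For the 1D instantaneous-source solution, setting ∂C/∂t = 0 at fixed x gives v²t² + 2Dt − x² = 0, so t = (√(D² + v²x²) − D)/v².
√(D² + v²x²) = √(1.7² + 0.20² × 120²) = 24.06; v² = 0.04.
t = (24.06 − 1.7)/0.04 = 559 days (vs. the pure-advection estimate x/v = 600 d).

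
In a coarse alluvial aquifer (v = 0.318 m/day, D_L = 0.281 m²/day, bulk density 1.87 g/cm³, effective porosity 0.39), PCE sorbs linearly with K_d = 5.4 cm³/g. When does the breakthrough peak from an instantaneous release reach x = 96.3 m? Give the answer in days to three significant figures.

8070 days

Retardation factor R = 1 + ρ_b·K_d/n = 1 + 1.87 × 5.4/0.39 = 26.89.
Sorption retards both mechanisms: v_R = v/R = 0.01183 m/day, D_R = D/R = 0.01045 m²/day.
Peak time from v_R²t² + 2D_R t − x² = 0: t = (√(D_R² + v_R²x²) − D_R)/v_R².
√(D_R² + v_R²x²) = √(0.01045² + 0.01183² × 96.3²) = 1.139; v_R² = 0.0001399.
t = (1.139 − 0.01045)/0.0001399 = 8070 days.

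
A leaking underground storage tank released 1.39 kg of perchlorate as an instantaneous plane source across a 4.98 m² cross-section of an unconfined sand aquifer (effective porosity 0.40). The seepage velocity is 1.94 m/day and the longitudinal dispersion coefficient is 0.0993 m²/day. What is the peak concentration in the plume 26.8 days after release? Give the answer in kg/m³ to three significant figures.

0.121 kg/m³

The peak of an instantaneous 1D plume sits at x = vt; there the Gaussian factor is 1 and C_max = M/(n_e·A·√(4πDt)), where n_e·A is the pore area the mass is dissolved in.
√(4πDt) = √(4π × 0.0993 × 26.8) = 5.783 m, so C_max = 1.39/(0.40 × 4.98 × 5.783) = 0.121 kg/m³.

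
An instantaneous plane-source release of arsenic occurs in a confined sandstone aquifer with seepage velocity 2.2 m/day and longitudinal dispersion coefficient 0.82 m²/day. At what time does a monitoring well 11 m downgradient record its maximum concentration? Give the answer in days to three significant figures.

For the 1D instantaneous-source solution, setting ∂C/∂t = 0 at fixed x gives v²t² + 2Dt − x² = 0, so t = (√(D² + v²x²) − D)/v².
√(D² + v²x²) = √(0.82² + 2.2² × 11²) = 24.21; v² = 4.84.
t = (24.21 − 0.82)/4.84 = 4.83 days (vs. the pure-advection estimate x/v = 5.00 d).

4.83 days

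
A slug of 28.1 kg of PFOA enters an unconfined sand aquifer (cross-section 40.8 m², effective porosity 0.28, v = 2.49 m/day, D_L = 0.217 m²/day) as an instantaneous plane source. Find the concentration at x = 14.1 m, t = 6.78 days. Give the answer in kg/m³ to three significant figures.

0.154 kg/m³

For an instantaneous plane source, C(x,t) = M/(n_e·A·√(4πDt)) · exp(−(x−vt)²/(4Dt)), with n_e·A the pore (flow) area.
Plume center vt = 2.49 × 6.78 = 16.8822 m, so the well at 14.1 m is 2.7822 m upgradient of the peak.
√(4πDt) = 4.300 m, giving peak height M/(n_e·A·√(4πDt)) = 28.1/(0.28 × 40.8 × 4.300) = 0.5720 kg/m³.
(x−vt)²/(4Dt) = (-2.7822)²/(4 × 0.217 × 6.78) = 1.315; exp(−1.315) = 0.2685.
C = 0.5720 × 0.2685 = 0.154 kg/m³.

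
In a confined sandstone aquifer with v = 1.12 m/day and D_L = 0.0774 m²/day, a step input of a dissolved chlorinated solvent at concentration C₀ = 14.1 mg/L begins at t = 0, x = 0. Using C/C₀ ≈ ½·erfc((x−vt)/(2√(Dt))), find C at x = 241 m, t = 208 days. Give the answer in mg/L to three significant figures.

For a continuous step input, C/C₀ ≈ ½·erfc((x−vt)/(2√(Dt))).
vt = 1.12 × 208 = 232.96 m and 2√(Dt) = 2√(0.0774 × 208) = 8.025 m.
Argument (x−vt)/(2√(Dt)) = (241 − 232.96)/8.025 = 1.002; ½·erfc(1.002) = 0.07824.
C = 14.1 × 0.07824 = 1.10 mg/L.

1.10 mg/L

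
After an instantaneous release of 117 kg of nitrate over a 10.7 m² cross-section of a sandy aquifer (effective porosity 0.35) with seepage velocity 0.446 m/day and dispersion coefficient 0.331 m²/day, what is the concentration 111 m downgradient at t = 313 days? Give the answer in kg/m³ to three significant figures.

For an instantaneous plane source, C(x,t) = M/(n_e·A·√(4πDt)) · exp(−(x−vt)²/(4Dt)), with n_e·A the pore (flow) area.
Plume center vt = 0.446 × 313 = 139.598 m, so the well at 111 m is 28.598 m upgradient of the peak.
√(4πDt) = 36.08 m, giving peak height M/(n_e·A·√(4πDt)) = 117/(0.35 × 10.7 × 36.08) = 0.8659 kg/m³.
(x−vt)²/(4Dt) = (-28.598)²/(4 × 0.331 × 313) = 1.974; exp(−1.974) = 0.1389.
C = 0.8659 × 0.1389 = 0.120 kg/m³.

0.120 kg/m³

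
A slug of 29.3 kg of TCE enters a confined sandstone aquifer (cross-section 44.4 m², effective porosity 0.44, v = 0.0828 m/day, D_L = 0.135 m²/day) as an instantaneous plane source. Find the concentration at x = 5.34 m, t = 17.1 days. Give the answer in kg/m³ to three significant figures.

For an instantaneous plane source, C(x,t) = M/(n_e·A·√(4πDt)) · exp(−(x−vt)²/(4Dt)), with n_e·A the pore (flow) area.
Plume center vt = 0.0828 × 17.1 = 1.41588 m, so the well at 5.34 m is 3.92412 m downgradient of the peak.
√(4πDt) = 5.386 m, giving peak height M/(n_e·A·√(4πDt)) = 29.3/(0.44 × 44.4 × 5.386) = 0.2785 kg/m³.
(x−vt)²/(4Dt) = (3.92412)²/(4 × 0.135 × 17.1) = 1.668; exp(−1.668) = 0.1886.
C = 0.2785 × 0.1886 = 0.0525 kg/m³.

0.0525 kg/m³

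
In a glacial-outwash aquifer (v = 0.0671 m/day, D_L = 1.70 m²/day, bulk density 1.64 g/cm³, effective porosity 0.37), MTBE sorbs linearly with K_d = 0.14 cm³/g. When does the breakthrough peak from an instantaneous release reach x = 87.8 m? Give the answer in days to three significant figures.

Retardation factor R = 1 + ρ_b·K_d/n = 1 + 1.64 × 0.14/0.37 = 1.621.
Sorption retards both mechanisms: v_R = v/R = 0.04139 m/day, D_R = D/R = 1.049 m²/day.
Peak time from v_R²t² + 2D_R t − x² = 0: t = (√(D_R² + v_R²x²) − D_R)/v_R².
√(D_R² + v_R²x²) = √(1.049² + 0.04139² × 87.8²) = 3.782; v_R² = 0.001713.
t = (3.782 − 1.049)/0.001713 = 1600 days.

1600 days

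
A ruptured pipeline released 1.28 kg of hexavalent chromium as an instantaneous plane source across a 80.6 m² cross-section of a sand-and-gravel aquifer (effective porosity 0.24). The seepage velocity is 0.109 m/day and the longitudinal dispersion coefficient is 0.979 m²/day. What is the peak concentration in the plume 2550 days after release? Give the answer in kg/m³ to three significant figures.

0.000374 kg/m³

The peak of an instantaneous 1D plume sits at x = vt; there the Gaussian factor is 1 and C_max = M/(n_e·A·√(4πDt)), where n_e·A is the pore area the mass is dissolved in.
√(4πDt) = √(4π × 0.979 × 2550) = 177.1 m, so C_max = 1.28/(0.24 × 80.6 × 177.1) = 0.000374 kg/m³.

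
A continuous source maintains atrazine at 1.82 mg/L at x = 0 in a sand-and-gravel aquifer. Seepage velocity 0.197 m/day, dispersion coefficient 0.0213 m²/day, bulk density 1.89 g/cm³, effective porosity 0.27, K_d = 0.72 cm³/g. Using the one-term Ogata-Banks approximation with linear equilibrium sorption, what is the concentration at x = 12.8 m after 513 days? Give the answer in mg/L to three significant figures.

Retardation factor R = 1 + ρ_b·K_d/n = 1 + 1.89 × 0.72/0.27 = 6.040.
Sorption retards both mechanisms: v_R = v/R = 0.03262 m/day, D_R = D/R = 0.003526 m²/day.
v_R·t = 0.03262 × 513 = 16.73406 m; 2√(D_R t) = 2.690 m; argument = (12.8 − 16.73406)/2.690 = -1.462.
C = C₀ × ½·erfc(-1.462) = 1.82 × 0.9807 = 1.78 mg/L.

1.78 mg/L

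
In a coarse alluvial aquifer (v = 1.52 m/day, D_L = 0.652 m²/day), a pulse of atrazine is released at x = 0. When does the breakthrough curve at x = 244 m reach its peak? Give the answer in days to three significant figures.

For the 1D instantaneous-source solution, setting ∂C/∂t = 0 at fixed x gives v²t² + 2Dt − x² = 0, so t = (√(D² + v²x²) − D)/v².
√(D² + v²x²) = √(0.652² + 1.52² × 244²) = 370.9; v² = 2.3104.
t = (370.9 − 0.652)/2.3104 = 160 days (vs. the pure-advection estimate x/v = 161 d).

160 days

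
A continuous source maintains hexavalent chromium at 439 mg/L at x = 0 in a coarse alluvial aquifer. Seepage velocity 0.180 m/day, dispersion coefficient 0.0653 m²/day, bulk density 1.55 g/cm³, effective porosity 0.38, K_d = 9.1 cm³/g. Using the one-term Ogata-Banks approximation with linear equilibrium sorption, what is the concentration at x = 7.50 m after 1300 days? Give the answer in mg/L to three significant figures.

114 mg/L

Retardation factor R = 1 + ρ_b·K_d/n = 1 + 1.55 × 9.1/0.38 = 38.12.
Sorption retards both mechanisms: v_R = v/R = 0.004722 m/day, D_R = D/R = 0.001713 m²/day.
v_R·t = 0.004722 × 1300 = 6.1386 m; 2√(D_R t) = 2.985 m; argument = (7.50 − 6.1386)/2.985 = 0.4561.
C = C₀ × ½·erfc(0.4561) = 439 × 0.2595 = 114 mg/L.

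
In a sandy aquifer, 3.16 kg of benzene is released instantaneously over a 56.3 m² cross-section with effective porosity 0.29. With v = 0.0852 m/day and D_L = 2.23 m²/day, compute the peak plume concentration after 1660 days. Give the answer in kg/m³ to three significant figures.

0.000897 kg/m³

The peak of an instantaneous 1D plume sits at x = vt; there the Gaussian factor is 1 and C_max = M/(n_e·A·√(4πDt)), where n_e·A is the pore area the mass is dissolved in.
√(4πDt) = √(4π × 2.23 × 1660) = 215.7 m, so C_max = 3.16/(0.29 × 56.3 × 215.7) = 0.000897 kg/m³.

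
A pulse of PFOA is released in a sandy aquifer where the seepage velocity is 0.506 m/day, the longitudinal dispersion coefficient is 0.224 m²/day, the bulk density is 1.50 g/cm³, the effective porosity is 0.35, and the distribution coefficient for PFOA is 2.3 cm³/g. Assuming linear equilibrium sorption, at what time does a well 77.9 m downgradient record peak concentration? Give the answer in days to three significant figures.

Retardation factor R = 1 + ρ_b·K_d/n = 1 + 1.50 × 2.3/0.35 = 10.86.
Sorption retards both mechanisms: v_R = v/R = 0.04659 m/day, D_R = D/R = 0.02063 m²/day.
Peak time from v_R²t² + 2D_R t − x² = 0: t = (√(D_R² + v_R²x²) − D_R)/v_R².
√(D_R² + v_R²x²) = √(0.02063² + 0.04659² × 77.9²) = 3.629; v_R² = 0.002171.
t = (3.629 − 0.02063)/0.002171 = 1660 days.

1660 days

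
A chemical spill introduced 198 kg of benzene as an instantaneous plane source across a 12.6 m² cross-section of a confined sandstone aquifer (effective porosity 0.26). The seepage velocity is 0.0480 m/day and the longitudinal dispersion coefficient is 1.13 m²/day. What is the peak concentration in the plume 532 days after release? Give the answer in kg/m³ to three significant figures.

The peak of an instantaneous 1D plume sits at x = vt; there the Gaussian factor is 1 and C_max = M/(n_e·A·√(4πDt)), where n_e·A is the pore area the mass is dissolved in.
√(4πDt) = √(4π × 1.13 × 532) = 86.92 m, so C_max = 198/(0.26 × 12.6 × 86.92) = 0.695 kg/m³.

0.695 kg/m³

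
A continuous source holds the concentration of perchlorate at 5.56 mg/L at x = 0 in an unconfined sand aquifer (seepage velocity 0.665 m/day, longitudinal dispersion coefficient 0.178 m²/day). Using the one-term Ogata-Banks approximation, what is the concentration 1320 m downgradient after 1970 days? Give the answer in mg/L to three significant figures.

1.97 mg/L

For a continuous step input, C/C₀ ≈ ½·erfc((x−vt)/(2√(Dt))).
vt = 0.665 × 1970 = 1310.05 m and 2√(Dt) = 2√(0.178 × 1970) = 37.45 m.
Argument (x−vt)/(2√(Dt)) = (1320 − 1310.05)/37.45 = 0.2657; ½·erfc(0.2657) = 0.3535.
C = 5.56 × 0.3535 = 1.97 mg/L.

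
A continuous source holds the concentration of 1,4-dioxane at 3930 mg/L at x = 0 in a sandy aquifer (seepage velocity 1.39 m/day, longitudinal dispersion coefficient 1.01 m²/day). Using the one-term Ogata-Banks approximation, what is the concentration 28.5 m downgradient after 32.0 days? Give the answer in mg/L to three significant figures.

For a continuous step input, C/C₀ ≈ ½·erfc((x−vt)/(2√(Dt))).
vt = 1.39 × 32.0 = 44.48 m and 2√(Dt) = 2√(1.01 × 32.0) = 11.37 m.
Argument (x−vt)/(2√(Dt)) = (28.5 − 44.48)/11.37 = -1.405; ½·erfc(-1.405) = 0.9765.
C = 3930 × 0.9765 = 3840 mg/L.

3840 mg/L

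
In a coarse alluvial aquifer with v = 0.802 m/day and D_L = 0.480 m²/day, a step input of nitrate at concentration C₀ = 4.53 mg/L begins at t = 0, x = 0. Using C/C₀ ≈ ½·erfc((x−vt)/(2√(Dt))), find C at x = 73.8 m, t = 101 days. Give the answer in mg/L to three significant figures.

3.48 mg/L

For a continuous step input, C/C₀ ≈ ½·erfc((x−vt)/(2√(Dt))).
vt = 0.802 × 101 = 81.002 m and 2√(Dt) = 2√(0.480 × 101) = 13.93 m.
Argument (x−vt)/(2√(Dt)) = (73.8 − 81.002)/13.93 = -0.5170; ½·erfc(-0.5170) = 0.7677.
C = 4.53 × 0.7677 = 3.48 mg/L.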